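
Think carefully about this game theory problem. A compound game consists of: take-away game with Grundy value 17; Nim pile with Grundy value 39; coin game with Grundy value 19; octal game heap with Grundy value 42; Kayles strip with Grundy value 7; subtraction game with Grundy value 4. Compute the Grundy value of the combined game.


By the Sprague-Grundy theorem, the Grundy value of a sum of games is the XOR of individual Grundy values.
take-away game: Grundy value = 17. Running XOR: 0 XOR 17 = 17
Nim pile: Grundy value = 39. Running XOR: 17 XOR 39 = 54
coin game: Grundy value = 19. Running XOR: 54 XOR 19 = 37
octal game heap: Grundy value = 42. Running XOR: 37 XOR 42 = 15
Kayles strip: Grundy value = 7. Running XOR: 15 XOR 7 = 8
subtraction game: Grundy value = 4. Running XOR: 8 XOR 4 = 12
The combined Grundy value is 12.

12


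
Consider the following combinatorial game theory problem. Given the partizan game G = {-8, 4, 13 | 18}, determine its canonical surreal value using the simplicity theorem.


Left options: {-8, 4, 13}, max = 13
Right options: {18}, min = 18
All options are numbers and max(Left) < min(Right), so by the simplicity theorem the value is the simplest (earliest-born) number strictly between 13 and 18.
Integers 14 through 17 all lie strictly between 13 and 18.
Among integers, the simplest (lowest birthday = smallest |n|; 0 is born on day 0, +-n on day n) is 14.
No non-integer in the interval can be simpler: if x is a non-integer in the interval, then floor(x) or ceil(x) also lies in the interval (the interval contains an integer), and both are proper prefixes of x's sign expansion, i.e. born earlier. So the game value is 14.
Game value = 14

14


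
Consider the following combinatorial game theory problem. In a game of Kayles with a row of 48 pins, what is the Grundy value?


Kayles: a move removes 1 or 2 adjacent pins from a contiguous row.
Removing pins from a row of k leaves two independent rows (a, b) with a + b = k - 1 (one pin) or a + b = k - 2 (two pins); an end removal gives a = 0.
By Sprague-Grundy, G(k) = mex{ G(a) XOR G(b) } over all these splits. G(0) = 0.
G(1): splits (0,0):0^0=0 -> mex({0}) = 1
G(2): splits (0,1):0^1=1 (0,0):0^0=0 -> mex({0, 1}) = 2
G(3): splits (0,2):0^2=2 (1,1):1^1=0 (0,1):0^1=1 -> mex({0, 1, 2}) = 3
G(4): splits (0,3):0^3=3 (1,2):1^2=3 (0,2):0^2=2 (1,1):1^1=0 -> mex({0, 2, 3}) = 1
G(5): splits (0,4):0^1=1 (1,3):1^3=2 (2,2):2^2=0 (0,3):0^3=3 (1,2):1^2=3 -> mex({0, 1, 2, 3}) = 4
G(6) = mex({0, 1, 2, 4}) = 3
G(7) = mex({0, 1, 3, 4, 5}) = 2
G(8) = mex({0, 2, 3, 5, 6}) = 1
G(9) = mex({0, 1, 2, 3, 6, 7}) = 4
G(10) = mex({0, 1, 3, 4, 5, 7}) = 2
G(11) = mex({0, 1, 2, 3, 4, 5}) = 6
G(12) = mex({0, 1, 2, 3, 5, 6, 7}) = 4
G(13) = mex({0, 2, 3, 4, 6, 7}) = 1
G(14) = mex({0, 1, 4, 5, 6, 7}) = 2
G(15) = mex({0, 1, 2, 3, 4, 5, 6}) = 7
G(16) = mex({0, 2, 3, 5, 6, 7}) = 1
G(17) = mex({0, 1, 2, 3, 5, 6, 7}) = 4
G(18) = mex({0, 1, 2, 4, 5, 6}) = 3
G(19) = mex({0, 1, 3, 4, 5, 7}) = 2
G(20) = mex({0, 2, 3, 4, 5, 6, 7}) = 1
G(21) = mex({0, 1, 2, 3, 5, 6, 7}) = 4
G(22) = mex({0, 1, 2, 3, 4, 5, 7}) = 6
G(23) = mex({0, 1, 2, 3, 4, 5, 6}) = 7
G(24) = mex({0, 1, 2, 3, 5, 6, 7}) = 4
G(25) = mex({0, 2, 3, 4, 6, 7}) = 1
G(26) = mex({0, 1, 3, 4, 5, 6, 7}) = 2
G(27) = mex({0, 1, 2, 3, 4, 5, 6, 7}) = 8
G(28) = mex({0, 1, 2, 3, 4, 6, 7, 8}) = 5
G(29) = mex({0, 1, 2, 3, 5, 6, 7, 8, 9}) = 4
G(30) = mex({0, 1, 2, 3, 4, 5, 6, 9, 10}) = 7
G(31) = mex({0, 1, 3, 4, 5, 7, 10, 11}) = 2
G(32) = mex({0, 2, 3, 4, 5, 6, 7, 9, 11}) = 1
G(33) = mex({0, 1, 2, 3, 4, 5, 6, 7, 9, 12}) = 8
G(34) = mex({0, 1, 2, 3, 4, 5, 7, 8, 11, 12}) = 6
G(35) = mex({0, 1, 2, 3, 4, 5, 6, 8, 9, 10, 11}) = 7
G(36) = mex({0, 1, 2, 3, 5, 6, 7, 9, 10}) = 4
G(37) = mex({0, 2, 3, 4, 6, 7, 9, 10, 11, 12}) = 1
G(38) = mex({0, 1, 3, 4, 5, 6, 7, 9, 10, 11, 12}) = 2
G(39) = mex({0, 1, 2, 4, 5, 6, 7, 9, 10, 12, 14}) = 3
G(40) = mex({0, 2, 3, 4, 6, 7, 11, 12, 14}) = 1
G(41) = mex({0, 1, 2, 3, 5, 6, 7, 9, 10, 11, 12}) = 4
G(42) = mex({0, 1, 2, 3, 4, 5, 6, 9, 10}) = 7
G(43) = mex({0, 1, 3, 4, 5, 7, 9, 10, 12, 15}) = 2
G(44) = mex({0, 2, 3, 4, 5, 6, 7, 9, 10, 12, 15}) = 1
G(45) = mex({0, 1, 2, 3, 4, 5, 6, 7, 9, 10, 12, 14}) = 8
G(46) = mex({0, 1, 3, 4, 5, 7, 8, 11, 12, 14}) = 2
G(47) = mex({0, 1, 2, 3, 4, 5, 6, 8, 9, 10, 11, 12}) = 7
G(48) = mex({0, 1, 2, 3, 5, 6, 7, 9, 10}) = 4
Therefore G(48) = 4.

4


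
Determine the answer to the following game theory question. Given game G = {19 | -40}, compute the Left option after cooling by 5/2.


Original game: {19 | -40} (a switch {a | b} with a > b).
Cooling by t (for t below the temperature (a - b)/2 = 59/2) taxes each move by t: {a | b} cooled by t is {a - t | b + t}.
Cooling amount: t = 5/2
Cooled Left option: 19 - 5/2 = 33/2
Cooled Right option: -40 + 5/2 = -75/2
Cooled game: {33/2 | -75/2}
Left option = 33/2

33/2


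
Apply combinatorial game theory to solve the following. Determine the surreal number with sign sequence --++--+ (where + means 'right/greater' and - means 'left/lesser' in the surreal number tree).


Sign expansion: --++--+
Rule: track bounds (lo, hi), initially (-inf, +inf). On '+', the current value becomes lo and we move to the simplest number in (value, hi): value + 1 if hi = +inf, otherwise the midpoint (value + hi)/2. On '-', the current value becomes hi and we move to value - 1 if lo = -inf, otherwise the midpoint (lo + value)/2.
Start at 0.
Step 1: sign = -, move left. Bounds: (-inf, 0). Value = -1
Step 2: sign = -, move left. Bounds: (-inf, -1). Value = -2
Step 3: sign = +, move right. Bounds: (-2, -1). Value = -3/2
Step 4: sign = +, move right. Bounds: (-3/2, -1). Value = -5/4
Step 5: sign = -, move left. Bounds: (-3/2, -5/4). Value = -11/8
Step 6: sign = -, move left. Bounds: (-3/2, -11/8). Value = -23/16
Step 7: sign = +, move right. Bounds: (-23/16, -11/8). Value = -45/32
The surreal number with sign expansion --++--+ is -45/32.

-45/32


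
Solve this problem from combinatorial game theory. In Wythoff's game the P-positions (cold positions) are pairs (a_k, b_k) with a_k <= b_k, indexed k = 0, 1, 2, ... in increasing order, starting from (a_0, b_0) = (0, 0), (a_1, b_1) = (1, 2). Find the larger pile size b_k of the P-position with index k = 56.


By Wythoff's theorem, a_k = floor(k * phi) and b_k = floor(k * phi^2) = a_k + k, where phi = (1 + sqrt(5))/2 is the golden ratio.
phi = (1 + sqrt(5))/2 = 1.618034
phi^2 = phi + 1 = 2.618034
k = 56
k * phi^2 = 56 * 2.618034 = 146.609903
b_56 = floor(k * phi^2) = 146 (check: a_56 + k = 90 + 56 = 146)

146


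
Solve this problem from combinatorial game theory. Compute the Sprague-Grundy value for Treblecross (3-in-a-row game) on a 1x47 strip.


Treblecross: place X on empty cells; 3-in-a-row wins.
Playing within two cells of an existing X lets the opponent win at once, so sensible play treats the cells i-2..i+2 around each X as dead. The player left with no safe cell loses, so this is a normal-play take-away game on strips of safe cells.
Placing X at cell i (0-indexed) of a strip of k safe cells leaves independent strips of sizes max(0, i-2) and max(0, k-i-3). Hence G(k) = mex{ G(max(0,i-2)) XOR G(max(0,k-i-3)) : 0 <= i < k }, with G(0) = 0.
G(1): splits (0,0):0^0=0 -> mex({0}) = 1
G(2): splits (0,0):0^0=0 -> mex({0}) = 1
G(3): splits (0,0):0^0=0 -> mex({0}) = 1
G(4): splits (0,1):0^1=1 (0,0):0^0=0 -> mex({0, 1}) = 2
G(5): splits (0,2):0^1=1 (0,1):0^1=1 (0,0):0^0=0 -> mex({0, 1}) = 2
G(6) = mex({1}) = 0
G(7) = mex({0, 1, 2}) = 3
G(8) = mex({0, 1, 2}) = 3
G(9) = mex({0, 2}) = 1
G(10) = mex({0, 2, 3}) = 1
G(11) = mex({0, 3}) = 1
G(12) = mex({1, 3}) = 0
G(13) = mex({0, 1, 2, 3}) = 4
G(14) = mex({0, 1, 2}) = 3
G(15) = mex({0, 1, 2}) = 3
G(16) = mex({0, 1, 2, 4}) = 3
G(17) = mex({0, 1, 3, 4}) = 2
G(18) = mex({0, 1, 3, 4}) = 2
G(19) = mex({0, 1, 3, 5}) = 2
G(20) = mex({0, 1, 2, 3, 5}) = 4
G(21) = mex({0, 1, 2, 3, 5}) = 4
G(22) = mex({1, 2, 6}) = 0
G(23) = mex({0, 1, 2, 3, 4, 6}) = 5
G(24) = mex({0, 1, 2, 3, 4}) = 5
G(25) = mex({0, 1, 3, 4, 7}) = 2
G(26) = mex({0, 1, 3, 4, 5, 7}) = 2
G(27) = mex({0, 1, 3, 5}) = 2
G(28) = mex({0, 1, 2, 5}) = 3
G(29) = mex({0, 1, 2, 4, 5, 6}) = 3
G(30) = mex({1, 2, 4, 6}) = 0
G(31) = mex({0, 1, 2, 3, 4, 6}) = 5
G(32) = mex({1, 2, 3, 4, 7}) = 0
G(33) = mex({0, 3, 7}) = 1
G(34) = mex({0, 2, 3, 5, 7}) = 1
G(35) = mex({0, 2, 3, 5, 6}) = 1
G(36) = mex({0, 1, 2, 5, 6}) = 3
G(37) = mex({0, 1, 2, 4, 5, 6}) = 3
G(38) = mex({0, 1, 2, 4}) = 3
G(39) = mex({0, 1, 2, 3, 4, 7}) = 5
G(40) = mex({0, 1, 2, 3, 4, 5, 7}) = 6
G(41) = mex({0, 1, 2, 3, 5, 7}) = 4
G(42) = mex({0, 1, 2, 3, 5, 6, 7}) = 4
G(43) = mex({0, 2, 3, 5, 6}) = 1
G(44) = mex({1, 2, 3, 4, 5, 6}) = 0
G(45) = mex({0, 1, 2, 3, 4, 6, 7}) = 5
G(46) = mex({0, 1, 2, 3, 4, 7}) = 5
G(47) = mex({0, 1, 2, 3, 4, 5, 7}) = 6
Therefore G(47) = 6.

6


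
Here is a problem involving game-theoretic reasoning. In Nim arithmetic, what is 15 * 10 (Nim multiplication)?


Nim multiplication is bilinear over XOR: (u XOR v) * w = (u*w) XOR (v*w).
So we split each operand into its bit components and XOR the pairwise Nim products.
15 = 1 + 2 + 4 + 8 (as XOR of powers of 2).
10 = 2 + 8 (as XOR of powers of 2).
Using the standard Nim-product table on single bits:
  2*2 = 3,   2*4 = 8,   2*8 = 12,
  4*4 = 6,   4*8 = 11,  8*8 = 13,
and  1*x = x (identity), k*l = l*k (commutative).
Pairwise Nim products:
  1 * 2 = 2
  1 * 8 = 8
  2 * 2 = 3
  2 * 8 = 12
  4 * 2 = 8
  4 * 8 = 11
  8 * 2 = 12
  8 * 8 = 13
XOR them: 2 XOR 8 XOR 3 XOR 12 XOR 8 XOR 11 XOR 12 XOR 13 = 7.
Result: 15 * 10 = 7 (in Nim).

7


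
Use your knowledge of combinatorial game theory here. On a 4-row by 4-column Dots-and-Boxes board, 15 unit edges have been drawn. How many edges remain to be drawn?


Grid: 4 x 4 boxes, i.e. 5 rows and 5 columns of dots.
Horizontal edges: (rows + 1) * cols = 5 * 4 = 20
Vertical edges: rows * (cols + 1) = 4 * 5 = 20
Total edges: 20 + 20 = 40
Edges drawn: 15
Remaining: 40 - 15 = 25

25


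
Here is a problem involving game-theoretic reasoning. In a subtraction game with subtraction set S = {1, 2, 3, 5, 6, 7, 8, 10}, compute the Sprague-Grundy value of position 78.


The subtraction set is S = {1, 2, 3, 5, 6, 7, 8, 10}.
G(k) = mex{ G(k - s) : s in S, s <= k }. We compute iteratively: G(0) = 0.
G(1) = mex({0}) = 1
G(2) = mex({0, 1}) = 2
G(3) = mex({0, 1, 2}) = 3
G(4) = mex({1, 2, 3}) = 0
G(5) = mex({0, 2, 3}) = 1
G(6) = mex({0, 1, 3}) = 2
G(7) = mex({0, 1, 2}) = 3
G(8) = mex({0, 1, 2, 3}) = 4
G(9) = mex({0, 1, 2, 3, 4}) = 5
G(10) = mex({0, 1, 2, 3, 4, 5}) = 6
G(11) = mex({0, 1, 2, 3, 4, 5, 6}) = 7
G(12) = mex({0, 1, 2, 3, 5, 6, 7}) = 4
G(13) = mex({1, 2, 3, 4, 6, 7}) = 0
G(14) = mex({0, 2, 3, 4, 5, 7}) = 1
G(15) = mex({0, 1, 3, 4, 5, 6}) = 2
G(16) = mex({0, 1, 2, 4, 5, 6, 7}) = 3
G(17) = mex({1, 2, 3, 4, 5, 6, 7}) = 0
G(18) = mex({0, 2, 3, 4, 6, 7}) = 1
G(19) = mex({0, 1, 3, 4, 5, 7}) = 2
G(20) = mex({0, 1, 2, 4, 6}) = 3
G(21) = mex({0, 1, 2, 3, 7}) = 4
G(22) = mex({0, 1, 2, 3, 4}) = 5
Observe that G(13)..G(22) = 0, 1, 2, 3, 0, 1, 2, 3, 4, 5 repeats G(0)..G(9) = 0, 1, 2, 3, 0, 1, 2, 3, 4, 5.
For k >= max(S) = 10, G(k) is determined by the previous 10 values G(k-10)..G(k-1); a window of 10 consecutive values has recurred shifted by 13, so by induction G(k + 13) = G(k) for all k >= 0: the sequence is periodic from the start with period 13.
One period: G(0..12) = 0, 1, 2, 3, 0, 1, 2, 3, 4, 5, 6, 7, 4.
78 mod 13 = 0, so G(78) = G(0) = 0.

0


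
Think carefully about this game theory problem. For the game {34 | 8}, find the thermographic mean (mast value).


Game = {34 | 8}, a switch {a | b} with numbers a > b.
Its thermograph has left wall a - t and right wall b + t, which meet at t = (a - b)/2, where both equal (a + b)/2. So the mast (mean value) is at (a + b)/2.
Mean = (34 + (8))/2 = 42/2 = 21

21


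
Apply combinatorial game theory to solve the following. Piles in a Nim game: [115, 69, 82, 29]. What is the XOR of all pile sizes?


We need the XOR (exclusive or) of all pile sizes.
After XOR-ing pile 1 (size 115): 0 XOR 115 = 115
After XOR-ing pile 2 (size 69): 115 XOR 69 = 54
After XOR-ing pile 3 (size 82): 54 XOR 82 = 100
After XOR-ing pile 4 (size 29): 100 XOR 29 = 121
The Nim-value of this position is 121.

121


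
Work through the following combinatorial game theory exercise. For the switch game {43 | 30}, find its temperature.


The game is {43 | 30}, a switch {a | b} with numbers a > b.
Cooling {a | b} by t gives {a - t | b + t}, which stops being hot when a - t = b + t, i.e. at t = (a - b)/2. So the temperature of a switch is (a - b)/2.
Temperature = (Left option - Right option) / 2
= (43 - (30)) / 2
= 13 / 2
= 13/2

13/2


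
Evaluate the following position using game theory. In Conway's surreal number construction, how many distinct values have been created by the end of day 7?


Day 0: {|} = 0 is born. Count = 1.
Day n: the number of surreal numbers born by day n is 2^(n+1) - 1.
By day 0: 2^1 - 1 = 1
By day 1: 2^2 - 1 = 3
By day 2: 2^3 - 1 = 7
By day 3: 2^4 - 1 = 15
By day 4: 2^5 - 1 = 31
By day 5: 2^6 - 1 = 63
By day 6: 2^7 - 1 = 127
By day 7: 2^8 - 1 = 255
By day 7: 255 surreal numbers.

255


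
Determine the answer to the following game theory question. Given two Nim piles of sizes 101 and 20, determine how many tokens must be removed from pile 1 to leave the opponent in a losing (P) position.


Piles: 101 and 20
Current XOR: 101 XOR 20 = 113 (non-zero, so this is an N-position).
To make the XOR zero, we need to find a move that balances the piles.
For pile 1 (size 101): target = 101 XOR 113 = 20
We reduce pile 1 from 101 to 20.
Tokens removed: 101 - 20 = 81
Verification: 20 XOR 20 = 0

81


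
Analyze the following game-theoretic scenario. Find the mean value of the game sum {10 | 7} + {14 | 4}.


G1 = {10 | 7}, G2 = {14 | 4}
Each is a switch {a | b} with numbers a > b; its mean value is (a + b)/2, and mean value is additive over game sums: m(G1 + G2) = m(G1) + m(G2).
Mean of G1 = (10 + (7))/2 = 17/2 = 17/2
Mean of G2 = (14 + (4))/2 = 18/2 = 9
Mean of G1 + G2 = 17/2 + 9 = 35/2

35/2


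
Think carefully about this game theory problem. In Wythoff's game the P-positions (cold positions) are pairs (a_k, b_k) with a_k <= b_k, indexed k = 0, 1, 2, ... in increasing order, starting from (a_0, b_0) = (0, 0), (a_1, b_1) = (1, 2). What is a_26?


By Wythoff's theorem, a_k = floor(k * phi) and b_k = floor(k * phi^2) = a_k + k, where phi = (1 + sqrt(5))/2 is the golden ratio.
phi = (1 + sqrt(5))/2 = 1.618034
k = 26
k * phi = 26 * 1.618034 = 42.068884
a_26 = floor(k * phi) = 42

42


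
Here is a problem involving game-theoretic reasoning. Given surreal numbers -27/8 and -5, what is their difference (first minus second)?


x = -27/8, y = -5
Converting to common denominator: 8
x = -27/8, y = -40/8
x - y = -27/8 - -5 = 13/8

13/8


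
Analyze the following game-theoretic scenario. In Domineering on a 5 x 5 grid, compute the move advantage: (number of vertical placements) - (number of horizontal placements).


Board is 5 x 5 (rows x cols).
Left (vertical) placements: (rows-1) * cols = 4 * 5 = 20
Right (horizontal) placements: rows * (cols-1) = 5 * 4 = 20
Advantage = Left - Right = 20 - 20 = 0

0


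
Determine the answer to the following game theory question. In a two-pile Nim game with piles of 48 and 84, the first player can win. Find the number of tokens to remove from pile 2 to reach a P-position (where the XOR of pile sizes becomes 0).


Piles: 48 and 84
Current XOR: 48 XOR 84 = 100 (non-zero, so this is an N-position).
To make the XOR zero, we need to find a move that balances the piles.
For pile 2 (size 84): target = 84 XOR 100 = 48
We reduce pile 2 from 84 to 48.
Tokens removed: 84 - 48 = 36
Verification: 48 XOR 48 = 0

36


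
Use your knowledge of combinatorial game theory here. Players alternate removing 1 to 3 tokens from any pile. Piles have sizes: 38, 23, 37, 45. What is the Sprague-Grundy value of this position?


Subtraction set: {1, 2, 3}
For this subtraction set, G(n) = n mod 4 (period = max + 1 = 4).
Pile 1 (size 38): G(38) = 38 mod 4 = 2
Pile 2 (size 23): G(23) = 23 mod 4 = 3
Pile 3 (size 37): G(37) = 37 mod 4 = 1
Pile 4 (size 45): G(45) = 45 mod 4 = 1
Total Grundy value = XOR of all: 2 XOR 3 XOR 1 XOR 1 = 1

1


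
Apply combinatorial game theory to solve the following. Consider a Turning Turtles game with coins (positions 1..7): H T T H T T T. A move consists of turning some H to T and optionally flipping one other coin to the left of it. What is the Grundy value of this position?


Coins: H T T H T T T
Key fact: a single head at position k behaves exactly like a Nim heap of size k (turning it to T and optionally flipping a coin at j < k corresponds to moving the heap from k to j, or to 0), and heads combine as a disjunctive sum (two heads at the same place would cancel, matching j XOR j = 0). So the Nim-value is the XOR of the 1-indexed positions of the heads.
Face-up positions (1-indexed): [1, 4]
XOR 0 with 1: 0 XOR 1 = 1
XOR 1 with 4: 1 XOR 4 = 5
Nim-value = 5

5


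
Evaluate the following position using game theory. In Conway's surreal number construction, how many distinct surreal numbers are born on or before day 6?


Day 0: {|} = 0 is born. Count = 1.
Day n: the number of surreal numbers born by day n is 2^(n+1) - 1.
By day 0: 2^1 - 1 = 1
By day 1: 2^2 - 1 = 3
By day 2: 2^3 - 1 = 7
By day 3: 2^4 - 1 = 15
By day 4: 2^5 - 1 = 31
By day 5: 2^6 - 1 = 63
By day 6: 2^7 - 1 = 127
By day 6: 127 surreal numbers.

127


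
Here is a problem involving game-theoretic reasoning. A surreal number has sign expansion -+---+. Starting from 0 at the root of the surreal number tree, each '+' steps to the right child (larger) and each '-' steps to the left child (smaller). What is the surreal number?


Sign expansion: -+---+
Rule: track bounds (lo, hi), initially (-inf, +inf). On '+', the current value becomes lo and we move to the simplest number in (value, hi): value + 1 if hi = +inf, otherwise the midpoint (value + hi)/2. On '-', the current value becomes hi and we move to value - 1 if lo = -inf, otherwise the midpoint (lo + value)/2.
Start at 0.
Step 1: sign = -, move left. Bounds: (-inf, 0). Value = -1
Step 2: sign = +, move right. Bounds: (-1, 0). Value = -1/2
Step 3: sign = -, move left. Bounds: (-1, -1/2). Value = -3/4
Step 4: sign = -, move left. Bounds: (-1, -3/4). Value = -7/8
Step 5: sign = -, move left. Bounds: (-1, -7/8). Value = -15/16
Step 6: sign = +, move right. Bounds: (-15/16, -7/8). Value = -29/32
The surreal number with sign expansion -+---+ is -29/32.

-29/32


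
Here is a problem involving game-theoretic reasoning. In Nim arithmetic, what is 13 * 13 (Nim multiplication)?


Nim multiplication is bilinear over XOR: (u XOR v) * w = (u*w) XOR (v*w).
So we split each operand into its bit components and XOR the pairwise Nim products.
13 = 1 + 4 + 8 (as XOR of powers of 2).
13 = 1 + 4 + 8 (as XOR of powers of 2).
Using the standard Nim-product table on single bits:
  2*2 = 3,   2*4 = 8,   2*8 = 12,
  4*4 = 6,   4*8 = 11,  8*8 = 13,
and  1*x = x (identity), k*l = l*k (commutative).
Pairwise Nim products:
  1 * 1 = 1
  1 * 4 = 4
  1 * 8 = 8
  4 * 1 = 4
  4 * 4 = 6
  4 * 8 = 11
  8 * 1 = 8
  8 * 4 = 11
  8 * 8 = 13
XOR them: 1 XOR 4 XOR 8 XOR 4 XOR 6 XOR 11 XOR 8 XOR 11 XOR 13 = 10.
Result: 13 * 13 = 10 (in Nim).

10


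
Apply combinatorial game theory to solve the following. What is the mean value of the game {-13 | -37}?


Game = {-13 | -37}, a switch {a | b} with numbers a > b.
Its thermograph has left wall a - t and right wall b + t, which meet at t = (a - b)/2, where both equal (a + b)/2. So the mast (mean value) is at (a + b)/2.
Mean = (-13 + (-37))/2 = -50/2 = -25

-25


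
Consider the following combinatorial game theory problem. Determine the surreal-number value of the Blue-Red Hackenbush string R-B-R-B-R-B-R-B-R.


Edges (from ground): R-B-R-B-R-B-R-B-R
By Berlekamp's sign-expansion rule, a Blue-Red Hackenbush stalk has the value of the surreal number whose sign sequence is the edge sequence with B -> + and R -> -.
Sign sequence: -+-+-+-+-
Trace the sign expansion in the surreal number tree, starting from 0:
Edge 1: R (sign -) -> bounds (-inf, 0), value = -1
Edge 2: B (sign +) -> bounds (-1, 0), value = -1/2
Edge 3: R (sign -) -> bounds (-1, -1/2), value = -3/4
Edge 4: B (sign +) -> bounds (-3/4, -1/2), value = -5/8
Edge 5: R (sign -) -> bounds (-3/4, -5/8), value = -11/16
Edge 6: B (sign +) -> bounds (-11/16, -5/8), value = -21/32
Edge 7: R (sign -) -> bounds (-11/16, -21/32), value = -43/64
Edge 8: B (sign +) -> bounds (-43/64, -21/32), value = -85/128
Edge 9: R (sign -) -> bounds (-43/64, -85/128), value = -171/256
Game value = -171/256

-171/256


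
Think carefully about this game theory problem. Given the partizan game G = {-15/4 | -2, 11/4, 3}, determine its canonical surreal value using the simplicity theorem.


Left options: {-15/4}, max = -15/4
Right options: {-2, 11/4, 3}, min = -2
All options are numbers and max(Left) < min(Right), so by the simplicity theorem the value is the simplest (earliest-born) number strictly between -15/4 and -2.
The only integer strictly between -15/4 and -2 is -3.
No non-integer in the interval can be simpler: if x is a non-integer in the interval, then floor(x) or ceil(x) also lies in the interval (the interval contains an integer), and both are proper prefixes of x's sign expansion, i.e. born earlier. So the game value is -3.
Game value = -3

-3


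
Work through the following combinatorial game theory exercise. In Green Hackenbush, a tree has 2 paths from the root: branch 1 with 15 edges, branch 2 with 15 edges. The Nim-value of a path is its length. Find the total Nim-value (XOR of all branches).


The tree has 2 branches from the ground vertex.
In Green Hackenbush, the Nim-value of a simple path of length k is k.
Branch 1: length 15, Nim-value = 15
Branch 2: length 15, Nim-value = 15
Total Nim-value = XOR of all branch values:
0 XOR 15 = 15
15 XOR 15 = 0
Nim-value of the tree = 0

0


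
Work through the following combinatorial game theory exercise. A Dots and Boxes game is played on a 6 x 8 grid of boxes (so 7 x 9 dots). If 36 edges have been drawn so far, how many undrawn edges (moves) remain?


Grid: 6 x 8 boxes, i.e. 7 rows and 9 columns of dots.
Horizontal edges: (rows + 1) * cols = 7 * 8 = 56
Vertical edges: rows * (cols + 1) = 6 * 9 = 54
Total edges: 56 + 54 = 110
Edges drawn: 36
Remaining: 110 - 36 = 74

74


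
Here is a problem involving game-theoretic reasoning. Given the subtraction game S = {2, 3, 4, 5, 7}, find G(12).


The subtraction set is S = {2, 3, 4, 5, 7}.
G(k) = mex{ G(k - s) : s in S, s <= k }. We compute iteratively: G(0) = 0.
G(1) = mex({}) = 0
G(2) = mex({0}) = 1
G(3) = mex({0}) = 1
G(4) = mex({0, 1}) = 2
G(5) = mex({0, 1}) = 2
G(6) = mex({0, 1, 2}) = 3
G(7) = mex({0, 1, 2}) = 3
G(8) = mex({0, 1, 2, 3}) = 4
G(9) = mex({1, 2, 3}) = 0
G(10) = mex({1, 2, 3, 4}) = 0
G(11) = mex({0, 2, 3, 4}) = 1
G(12) = mex({0, 2, 3, 4}) = 1
Therefore G(12) = 1.

1


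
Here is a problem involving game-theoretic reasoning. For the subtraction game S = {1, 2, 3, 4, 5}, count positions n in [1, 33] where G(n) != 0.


Subtraction set S = {1, 2, 3, 4, 5}, so G(n) = n mod 6.
G(n) = 0 when n is a multiple of 6.
Multiples of 6 in [1, 33]: 5
N-positions (nonzero Grundy) = 33 - 5 = 28

28


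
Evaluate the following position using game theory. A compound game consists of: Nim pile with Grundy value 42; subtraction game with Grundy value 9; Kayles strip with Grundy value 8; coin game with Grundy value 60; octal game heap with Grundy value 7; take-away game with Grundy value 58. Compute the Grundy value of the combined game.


By the Sprague-Grundy theorem, the Grundy value of a sum of games is the XOR of individual Grundy values.
Nim pile: Grundy value = 42. Running XOR: 0 XOR 42 = 42
subtraction game: Grundy value = 9. Running XOR: 42 XOR 9 = 35
Kayles strip: Grundy value = 8. Running XOR: 35 XOR 8 = 43
coin game: Grundy value = 60. Running XOR: 43 XOR 60 = 23
octal game heap: Grundy value = 7. Running XOR: 23 XOR 7 = 16
take-away game: Grundy value = 58. Running XOR: 16 XOR 58 = 42
The combined Grundy value is 42.

42


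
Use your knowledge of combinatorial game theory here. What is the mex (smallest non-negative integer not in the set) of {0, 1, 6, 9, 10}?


Set = {0, 1, 6, 9, 10}
0 is in the set.
1 is in the set.
2 is NOT in the set. This is the mex.
mex = 2

2


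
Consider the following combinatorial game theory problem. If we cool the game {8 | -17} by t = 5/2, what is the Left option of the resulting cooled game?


Original game: {8 | -17} (a switch {a | b} with a > b).
Cooling by t (for t below the temperature (a - b)/2 = 25/2) taxes each move by t: {a | b} cooled by t is {a - t | b + t}.
Cooling amount: t = 5/2
Cooled Left option: 8 - 5/2 = 11/2
Cooled Right option: -17 + 5/2 = -29/2
Cooled game: {11/2 | -29/2}
Left option = 11/2

11/2


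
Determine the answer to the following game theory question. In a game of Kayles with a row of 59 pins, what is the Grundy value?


Kayles: a move removes 1 or 2 adjacent pins from a contiguous row.
Removing pins from a row of k leaves two independent rows (a, b) with a + b = k - 1 (one pin) or a + b = k - 2 (two pins); an end removal gives a = 0.
By Sprague-Grundy, G(k) = mex{ G(a) XOR G(b) } over all these splits. G(0) = 0.
G(1): splits (0,0):0^0=0 -> mex({0}) = 1
G(2): splits (0,1):0^1=1 (0,0):0^0=0 -> mex({0, 1}) = 2
G(3): splits (0,2):0^2=2 (1,1):1^1=0 (0,1):0^1=1 -> mex({0, 1, 2}) = 3
G(4): splits (0,3):0^3=3 (1,2):1^2=3 (0,2):0^2=2 (1,1):1^1=0 -> mex({0, 2, 3}) = 1
G(5): splits (0,4):0^1=1 (1,3):1^3=2 (2,2):2^2=0 (0,3):0^3=3 (1,2):1^2=3 -> mex({0, 1, 2, 3}) = 4
G(6) = mex({0, 1, 2, 4}) = 3
G(7) = mex({0, 1, 3, 4, 5}) = 2
G(8) = mex({0, 2, 3, 5, 6}) = 1
G(9) = mex({0, 1, 2, 3, 6, 7}) = 4
G(10) = mex({0, 1, 3, 4, 5, 7}) = 2
G(11) = mex({0, 1, 2, 3, 4, 5}) = 6
G(12) = mex({0, 1, 2, 3, 5, 6, 7}) = 4
G(13) = mex({0, 2, 3, 4, 6, 7}) = 1
G(14) = mex({0, 1, 4, 5, 6, 7}) = 2
G(15) = mex({0, 1, 2, 3, 4, 5, 6}) = 7
G(16) = mex({0, 2, 3, 5, 6, 7}) = 1
G(17) = mex({0, 1, 2, 3, 5, 6, 7}) = 4
G(18) = mex({0, 1, 2, 4, 5, 6}) = 3
G(19) = mex({0, 1, 3, 4, 5, 7}) = 2
G(20) = mex({0, 2, 3, 4, 5, 6, 7}) = 1
G(21) = mex({0, 1, 2, 3, 5, 6, 7}) = 4
G(22) = mex({0, 1, 2, 3, 4, 5, 7}) = 6
G(23) = mex({0, 1, 2, 3, 4, 5, 6}) = 7
G(24) = mex({0, 1, 2, 3, 5, 6, 7}) = 4
G(25) = mex({0, 2, 3, 4, 6, 7}) = 1
G(26) = mex({0, 1, 3, 4, 5, 6, 7}) = 2
G(27) = mex({0, 1, 2, 3, 4, 5, 6, 7}) = 8
G(28) = mex({0, 1, 2, 3, 4, 6, 7, 8}) = 5
G(29) = mex({0, 1, 2, 3, 5, 6, 7, 8, 9}) = 4
G(30) = mex({0, 1, 2, 3, 4, 5, 6, 9, 10}) = 7
G(31) = mex({0, 1, 3, 4, 5, 7, 10, 11}) = 2
G(32) = mex({0, 2, 3, 4, 5, 6, 7, 9, 11}) = 1
G(33) = mex({0, 1, 2, 3, 4, 5, 6, 7, 9, 12}) = 8
G(34) = mex({0, 1, 2, 3, 4, 5, 7, 8, 11, 12}) = 6
G(35) = mex({0, 1, 2, 3, 4, 5, 6, 8, 9, 10, 11}) = 7
G(36) = mex({0, 1, 2, 3, 5, 6, 7, 9, 10}) = 4
G(37) = mex({0, 2, 3, 4, 6, 7, 9, 10, 11, 12}) = 1
G(38) = mex({0, 1, 3, 4, 5, 6, 7, 9, 10, 11, 12}) = 2
G(39) = mex({0, 1, 2, 4, 5, 6, 7, 9, 10, 12, 14}) = 3
G(40) = mex({0, 2, 3, 4, 6, 7, 11, 12, 14}) = 1
G(41) = mex({0, 1, 2, 3, 5, 6, 7, 9, 10, 11, 12}) = 4
G(42) = mex({0, 1, 2, 3, 4, 5, 6, 9, 10}) = 7
G(43) = mex({0, 1, 3, 4, 5, 7, 9, 10, 12, 15}) = 2
G(44) = mex({0, 2, 3, 4, 5, 6, 7, 9, 10, 12, 15}) = 1
G(45) = mex({0, 1, 2, 3, 4, 5, 6, 7, 9, 10, 12, 14}) = 8
G(46) = mex({0, 1, 3, 4, 5, 7, 8, 11, 12, 14}) = 2
G(47) = mex({0, 1, 2, 3, 4, 5, 6, 8, 9, 10, 11, 12}) = 7
G(48) = mex({0, 1, 2, 3, 5, 6, 7, 9, 10}) = 4
G(49) = mex({0, 2, 3, 4, 6, 7, 9, 10, 11, 12, 15}) = 1
G(50) = mex({0, 1, 4, 5, 6, 7, 9, 11, 12, 14, 15}) = 2
G(51) = mex({0, 1, 2, 3, 4, 5, 6, 7, 9, 12, 14, 15}) = 8
G(52) = mex({0, 2, 3, 4, 5, 6, 7, 8, 11, 12, 15}) = 1
G(53) = mex({0, 1, 2, 3, 5, 6, 7, 8, 9, 10, 11, 12}) = 4
G(54) = mex({0, 1, 2, 3, 4, 5, 6, 9, 10}) = 7
G(55) = mex({0, 1, 3, 4, 5, 7, 9, 10, 11, 12}) = 2
G(56) = mex({0, 2, 3, 4, 5, 6, 7, 9, 10, 11, 12, 13, 14}) = 1
G(57) = mex({0, 1, 2, 3, 5, 6, 7, 9, 10, 12, 13, 14, 15}) = 4
G(58) = mex({0, 1, 3, 4, 5, 7, 11, 12, 14, 15}) = 2
G(59) = mex({0, 1, 2, 3, 4, 5, 6, 9, 10, 11, 12, 15}) = 7
Therefore G(59) = 7.

7


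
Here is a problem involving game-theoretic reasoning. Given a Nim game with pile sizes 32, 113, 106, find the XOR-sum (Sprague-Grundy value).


We need the XOR (exclusive or) of all pile sizes.
After XOR-ing pile 1 (size 32): 0 XOR 32 = 32
After XOR-ing pile 2 (size 113): 32 XOR 113 = 81
After XOR-ing pile 3 (size 106): 81 XOR 106 = 59
The Nim-value of this position is 59.

59


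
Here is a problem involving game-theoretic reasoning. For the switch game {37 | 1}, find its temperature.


The game is {37 | 1}, a switch {a | b} with numbers a > b.
Cooling {a | b} by t gives {a - t | b + t}, which stops being hot when a - t = b + t, i.e. at t = (a - b)/2. So the temperature of a switch is (a - b)/2.
Temperature = (Left option - Right option) / 2
= (37 - (1)) / 2
= 36 / 2
= 18

18


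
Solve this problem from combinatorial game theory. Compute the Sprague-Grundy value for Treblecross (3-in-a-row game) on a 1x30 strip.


Treblecross: place X on empty cells; 3-in-a-row wins.
Playing within two cells of an existing X lets the opponent win at once, so sensible play treats the cells i-2..i+2 around each X as dead. The player left with no safe cell loses, so this is a normal-play take-away game on strips of safe cells.
Placing X at cell i (0-indexed) of a strip of k safe cells leaves independent strips of sizes max(0, i-2) and max(0, k-i-3). Hence G(k) = mex{ G(max(0,i-2)) XOR G(max(0,k-i-3)) : 0 <= i < k }, with G(0) = 0.
G(1): splits (0,0):0^0=0 -> mex({0}) = 1
G(2): splits (0,0):0^0=0 -> mex({0}) = 1
G(3): splits (0,0):0^0=0 -> mex({0}) = 1
G(4): splits (0,1):0^1=1 (0,0):0^0=0 -> mex({0, 1}) = 2
G(5): splits (0,2):0^1=1 (0,1):0^1=1 (0,0):0^0=0 -> mex({0, 1}) = 2
G(6) = mex({1}) = 0
G(7) = mex({0, 1, 2}) = 3
G(8) = mex({0, 1, 2}) = 3
G(9) = mex({0, 2}) = 1
G(10) = mex({0, 2, 3}) = 1
G(11) = mex({0, 3}) = 1
G(12) = mex({1, 3}) = 0
G(13) = mex({0, 1, 2, 3}) = 4
G(14) = mex({0, 1, 2}) = 3
G(15) = mex({0, 1, 2}) = 3
G(16) = mex({0, 1, 2, 4}) = 3
G(17) = mex({0, 1, 3, 4}) = 2
G(18) = mex({0, 1, 3, 4}) = 2
G(19) = mex({0, 1, 3, 5}) = 2
G(20) = mex({0, 1, 2, 3, 5}) = 4
G(21) = mex({0, 1, 2, 3, 5}) = 4
G(22) = mex({1, 2, 6}) = 0
G(23) = mex({0, 1, 2, 3, 4, 6}) = 5
G(24) = mex({0, 1, 2, 3, 4}) = 5
G(25) = mex({0, 1, 3, 4, 7}) = 2
G(26) = mex({0, 1, 3, 4, 5, 7}) = 2
G(27) = mex({0, 1, 3, 5}) = 2
G(28) = mex({0, 1, 2, 5}) = 3
G(29) = mex({0, 1, 2, 4, 5, 6}) = 3
G(30) = mex({1, 2, 4, 6}) = 0
Therefore G(30) = 0.

0


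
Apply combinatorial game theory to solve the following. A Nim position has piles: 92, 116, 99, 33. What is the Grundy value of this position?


We need the XOR (exclusive or) of all pile sizes.
After XOR-ing pile 1 (size 92): 0 XOR 92 = 92
After XOR-ing pile 2 (size 116): 92 XOR 116 = 40
After XOR-ing pile 3 (size 99): 40 XOR 99 = 75
After XOR-ing pile 4 (size 33): 75 XOR 33 = 106
The Nim-value of this position is 106.

106


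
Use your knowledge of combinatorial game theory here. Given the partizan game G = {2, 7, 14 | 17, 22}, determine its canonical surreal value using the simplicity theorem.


Left options: {2, 7, 14}, max = 14
Right options: {17, 22}, min = 17
All options are numbers and max(Left) < min(Right), so by the simplicity theorem the value is the simplest (earliest-born) number strictly between 14 and 17.
Integers 15 through 16 all lie strictly between 14 and 17.
Among integers, the simplest (lowest birthday = smallest |n|; 0 is born on day 0, +-n on day n) is 15.
No non-integer in the interval can be simpler: if x is a non-integer in the interval, then floor(x) or ceil(x) also lies in the interval (the interval contains an integer), and both are proper prefixes of x's sign expansion, i.e. born earlier. So the game value is 15.
Game value = 15

15


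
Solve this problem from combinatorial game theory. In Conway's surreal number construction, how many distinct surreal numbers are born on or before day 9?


Day 0: {|} = 0 is born. Count = 1.
Day n: the number of surreal numbers born by day n is 2^(n+1) - 1.
By day 0: 2^1 - 1 = 1
By day 1: 2^2 - 1 = 3
By day 2: 2^3 - 1 = 7
By day 3: 2^4 - 1 = 15
By day 4: 2^5 - 1 = 31
By day 5: 2^6 - 1 = 63
By day 6: 2^7 - 1 = 127
By day 7: 2^8 - 1 = 255
By day 8: 2^9 - 1 = 511
By day 9: 2^10 - 1 = 1023
By day 9: 1023 surreal numbers.

1023


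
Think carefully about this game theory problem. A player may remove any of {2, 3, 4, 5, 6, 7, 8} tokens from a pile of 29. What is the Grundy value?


The subtraction set is S = {2, 3, 4, 5, 6, 7, 8}.
G(k) = mex{ G(k - s) : s in S, s <= k }. We compute iteratively: G(0) = 0.
G(1) = mex({}) = 0
G(2) = mex({0}) = 1
G(3) = mex({0}) = 1
G(4) = mex({0, 1}) = 2
G(5) = mex({0, 1}) = 2
G(6) = mex({0, 1, 2}) = 3
G(7) = mex({0, 1, 2}) = 3
G(8) = mex({0, 1, 2, 3}) = 4
G(9) = mex({0, 1, 2, 3}) = 4
G(10) = mex({1, 2, 3, 4}) = 0
G(11) = mex({1, 2, 3, 4}) = 0
G(12) = mex({0, 2, 3, 4}) = 1
G(13) = mex({0, 2, 3, 4}) = 1
G(14) = mex({0, 1, 3, 4}) = 2
G(15) = mex({0, 1, 3, 4}) = 2
G(16) = mex({0, 1, 2, 4}) = 3
G(17) = mex({0, 1, 2, 4}) = 3
Observe that G(10)..G(17) = 0, 0, 1, 1, 2, 2, 3, 3 repeats G(0)..G(7) = 0, 0, 1, 1, 2, 2, 3, 3.
For k >= max(S) = 8, G(k) is determined by the previous 8 values G(k-8)..G(k-1); a window of 8 consecutive values has recurred shifted by 10, so by induction G(k + 10) = G(k) for all k >= 0: the sequence is periodic from the start with period 10.
One period: G(0..9) = 0, 0, 1, 1, 2, 2, 3, 3, 4, 4.
29 mod 10 = 9, so G(29) = G(9) = 4.

4


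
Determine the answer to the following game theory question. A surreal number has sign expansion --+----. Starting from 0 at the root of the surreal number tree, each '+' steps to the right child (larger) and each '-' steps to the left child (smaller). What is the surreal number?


Sign expansion: --+----
Rule: track bounds (lo, hi), initially (-inf, +inf). On '+', the current value becomes lo and we move to the simplest number in (value, hi): value + 1 if hi = +inf, otherwise the midpoint (value + hi)/2. On '-', the current value becomes hi and we move to value - 1 if lo = -inf, otherwise the midpoint (lo + value)/2.
Start at 0.
Step 1: sign = -, move left. Bounds: (-inf, 0). Value = -1
Step 2: sign = -, move left. Bounds: (-inf, -1). Value = -2
Step 3: sign = +, move right. Bounds: (-2, -1). Value = -3/2
Step 4: sign = -, move left. Bounds: (-2, -3/2). Value = -7/4
Step 5: sign = -, move left. Bounds: (-2, -7/4). Value = -15/8
Step 6: sign = -, move left. Bounds: (-2, -15/8). Value = -31/16
Step 7: sign = -, move left. Bounds: (-2, -31/16). Value = -63/32
The surreal number with sign expansion --+---- is -63/32.

-63/32


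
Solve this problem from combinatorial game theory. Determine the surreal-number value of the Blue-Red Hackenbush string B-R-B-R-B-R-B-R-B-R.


Edges (from ground): B-R-B-R-B-R-B-R-B-R
By Berlekamp's sign-expansion rule, a Blue-Red Hackenbush stalk has the value of the surreal number whose sign sequence is the edge sequence with B -> + and R -> -.
Sign sequence: +-+-+-+-+-
Trace the sign expansion in the surreal number tree, starting from 0:
Edge 1: B (sign +) -> bounds (0, +inf), value = 1
Edge 2: R (sign -) -> bounds (0, 1), value = 1/2
Edge 3: B (sign +) -> bounds (1/2, 1), value = 3/4
Edge 4: R (sign -) -> bounds (1/2, 3/4), value = 5/8
Edge 5: B (sign +) -> bounds (5/8, 3/4), value = 11/16
Edge 6: R (sign -) -> bounds (5/8, 11/16), value = 21/32
Edge 7: B (sign +) -> bounds (21/32, 11/16), value = 43/64
Edge 8: R (sign -) -> bounds (21/32, 43/64), value = 85/128
Edge 9: B (sign +) -> bounds (85/128, 43/64), value = 171/256
Edge 10: R (sign -) -> bounds (85/128, 171/256), value = 341/512
Game value = 341/512

341/512


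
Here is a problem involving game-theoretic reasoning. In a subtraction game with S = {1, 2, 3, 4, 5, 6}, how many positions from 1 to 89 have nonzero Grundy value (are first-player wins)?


Subtraction set S = {1, 2, 3, 4, 5, 6}, so G(n) = n mod 7.
G(n) = 0 when n is a multiple of 7.
Multiples of 7 in [1, 89]: 12
N-positions (nonzero Grundy) = 89 - 12 = 77

77


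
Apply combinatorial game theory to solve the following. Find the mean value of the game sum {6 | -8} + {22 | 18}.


G1 = {6 | -8}, G2 = {22 | 18}
Each is a switch {a | b} with numbers a > b; its mean value is (a + b)/2, and mean value is additive over game sums: m(G1 + G2) = m(G1) + m(G2).
Mean of G1 = (6 + (-8))/2 = -2/2 = -1
Mean of G2 = (22 + (18))/2 = 40/2 = 20
Mean of G1 + G2 = -1 + 20 = 19

19


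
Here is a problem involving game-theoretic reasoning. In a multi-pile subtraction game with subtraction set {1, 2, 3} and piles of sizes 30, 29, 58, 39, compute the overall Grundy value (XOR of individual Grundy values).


Subtraction set: {1, 2, 3}
For this subtraction set, G(n) = n mod 4 (period = max + 1 = 4).
Pile 1 (size 30): G(30) = 30 mod 4 = 2
Pile 2 (size 29): G(29) = 29 mod 4 = 1
Pile 3 (size 58): G(58) = 58 mod 4 = 2
Pile 4 (size 39): G(39) = 39 mod 4 = 3
Total Grundy value = XOR of all: 2 XOR 1 XOR 2 XOR 3 = 2

2


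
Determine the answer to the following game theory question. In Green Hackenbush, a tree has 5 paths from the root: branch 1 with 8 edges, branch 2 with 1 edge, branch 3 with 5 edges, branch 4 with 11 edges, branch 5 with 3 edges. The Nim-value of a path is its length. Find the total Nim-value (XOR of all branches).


The tree has 5 branches from the ground vertex.
In Green Hackenbush, the Nim-value of a simple path of length k is k.
Branch 1: length 8, Nim-value = 8
Branch 2: length 1, Nim-value = 1
Branch 3: length 5, Nim-value = 5
Branch 4: length 11, Nim-value = 11
Branch 5: length 3, Nim-value = 3
Total Nim-value = XOR of all branch values:
0 XOR 8 = 8
8 XOR 1 = 9
9 XOR 5 = 12
12 XOR 11 = 7
7 XOR 3 = 4
Nim-value of the tree = 4

4


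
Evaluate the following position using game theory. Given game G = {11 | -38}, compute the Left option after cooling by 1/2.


Original game: {11 | -38} (a switch {a | b} with a > b).
Cooling by t (for t below the temperature (a - b)/2 = 49/2) taxes each move by t: {a | b} cooled by t is {a - t | b + t}.
Cooling amount: t = 1/2
Cooled Left option: 11 - 1/2 = 21/2
Cooled Right option: -38 + 1/2 = -75/2
Cooled game: {21/2 | -75/2}
Left option = 21/2

21/2


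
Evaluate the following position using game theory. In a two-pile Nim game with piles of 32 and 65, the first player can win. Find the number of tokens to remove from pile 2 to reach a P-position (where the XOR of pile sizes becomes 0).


Piles: 32 and 65
Current XOR: 32 XOR 65 = 97 (non-zero, so this is an N-position).
To make the XOR zero, we need to find a move that balances the piles.
For pile 2 (size 65): target = 65 XOR 97 = 32
We reduce pile 2 from 65 to 32.
Tokens removed: 65 - 32 = 33
Verification: 32 XOR 32 = 0

33


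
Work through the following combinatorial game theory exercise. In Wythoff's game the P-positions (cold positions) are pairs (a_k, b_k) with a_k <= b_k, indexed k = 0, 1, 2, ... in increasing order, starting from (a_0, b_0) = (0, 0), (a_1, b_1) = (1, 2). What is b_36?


By Wythoff's theorem, a_k = floor(k * phi) and b_k = floor(k * phi^2) = a_k + k, where phi = (1 + sqrt(5))/2 is the golden ratio.
phi = (1 + sqrt(5))/2 = 1.618034
phi^2 = phi + 1 = 2.618034
k = 36
k * phi^2 = 36 * 2.618034 = 94.249224
b_36 = floor(k * phi^2) = 94 (check: a_36 + k = 58 + 36 = 94)

94


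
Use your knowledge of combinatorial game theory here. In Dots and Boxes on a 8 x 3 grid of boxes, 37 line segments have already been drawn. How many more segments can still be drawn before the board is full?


Grid: 8 x 3 boxes, i.e. 9 rows and 4 columns of dots.
Horizontal edges: (rows + 1) * cols = 9 * 3 = 27
Vertical edges: rows * (cols + 1) = 8 * 4 = 32
Total edges: 27 + 32 = 59
Edges drawn: 37
Remaining: 59 - 37 = 22

22


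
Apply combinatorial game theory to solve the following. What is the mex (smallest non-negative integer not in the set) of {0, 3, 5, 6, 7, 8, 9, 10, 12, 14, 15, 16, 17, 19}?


Set = {0, 3, 5, 6, 7, 8, 9, 10, 12, 14, 15, 16, 17, 19}
0 is in the set.
1 is NOT in the set. This is the mex.
mex = 1

1


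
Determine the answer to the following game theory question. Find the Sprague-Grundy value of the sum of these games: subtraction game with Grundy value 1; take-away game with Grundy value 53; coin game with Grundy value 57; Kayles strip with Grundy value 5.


By the Sprague-Grundy theorem, the Grundy value of a sum of games is the XOR of individual Grundy values.
subtraction game: Grundy value = 1. Running XOR: 0 XOR 1 = 1
take-away game: Grundy value = 53. Running XOR: 1 XOR 53 = 52
coin game: Grundy value = 57. Running XOR: 52 XOR 57 = 13
Kayles strip: Grundy value = 5. Running XOR: 13 XOR 5 = 8
The combined Grundy value is 8.

8
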